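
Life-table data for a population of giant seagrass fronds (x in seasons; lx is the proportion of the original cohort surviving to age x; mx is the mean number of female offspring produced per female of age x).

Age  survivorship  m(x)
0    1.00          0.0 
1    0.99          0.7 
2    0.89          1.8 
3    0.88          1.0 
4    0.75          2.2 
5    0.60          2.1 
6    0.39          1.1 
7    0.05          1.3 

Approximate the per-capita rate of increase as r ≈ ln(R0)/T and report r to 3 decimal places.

0.552

R0 = Σ lx·mx = 0 + 0.693 + 1.602 + 0.88 + 1.65 + 1.26 + 0.429 + 0.065 = 6.579
Σ x·lx·mx = 22.466; T = 22.466/6.579 = 3.4148…
r ≈ ln(R0)/T = ln(6.579)/3.4148… = 0.55168… → 0.552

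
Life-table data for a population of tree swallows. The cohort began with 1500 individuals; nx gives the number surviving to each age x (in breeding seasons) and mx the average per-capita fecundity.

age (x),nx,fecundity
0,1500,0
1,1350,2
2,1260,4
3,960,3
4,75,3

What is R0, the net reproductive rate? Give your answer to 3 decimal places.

lx = nx/n0 = nx/1500: 1, 0.9, 0.84, 0.64, 0.05
lx·mx by age: 0, 1.8, 3.36, 1.92, 0.15
R0 = Σ lx·mx = 7.23 → 7.230

7.230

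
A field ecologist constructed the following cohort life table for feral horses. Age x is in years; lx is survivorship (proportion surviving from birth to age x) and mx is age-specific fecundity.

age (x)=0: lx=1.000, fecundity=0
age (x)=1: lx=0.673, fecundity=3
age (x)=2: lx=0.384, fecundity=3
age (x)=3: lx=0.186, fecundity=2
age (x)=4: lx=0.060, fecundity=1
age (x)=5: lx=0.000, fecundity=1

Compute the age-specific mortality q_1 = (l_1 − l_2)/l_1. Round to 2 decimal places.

0.43

q_1 = (l_1 − l_2) / l_1 = (0.673 − 0.384) / 0.673
     = 0.289 / 0.673 = 0.429421… → 0.43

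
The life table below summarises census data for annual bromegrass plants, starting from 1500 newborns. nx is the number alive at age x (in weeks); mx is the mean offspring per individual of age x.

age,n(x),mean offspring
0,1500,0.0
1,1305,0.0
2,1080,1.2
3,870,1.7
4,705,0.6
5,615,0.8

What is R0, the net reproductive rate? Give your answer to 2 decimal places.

2.46

lx = nx/n0 = nx/1500: 1, 0.87, 0.72, 0.58, 0.47, 0.41
lx·mx by age: 0, 0, 0.864, 0.986, 0.282, 0.328
R0 = Σ lx·mx = 2.46 → 2.46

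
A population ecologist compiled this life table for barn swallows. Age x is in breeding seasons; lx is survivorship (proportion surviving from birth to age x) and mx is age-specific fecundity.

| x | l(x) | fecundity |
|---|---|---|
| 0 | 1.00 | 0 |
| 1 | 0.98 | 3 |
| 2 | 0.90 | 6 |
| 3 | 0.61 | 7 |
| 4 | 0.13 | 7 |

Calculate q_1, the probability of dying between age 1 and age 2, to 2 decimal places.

0.08

q_1 = (l_1 − l_2) / l_1 = (0.98 − 0.9) / 0.98
     = 0.08 / 0.98 = 0.081633… → 0.08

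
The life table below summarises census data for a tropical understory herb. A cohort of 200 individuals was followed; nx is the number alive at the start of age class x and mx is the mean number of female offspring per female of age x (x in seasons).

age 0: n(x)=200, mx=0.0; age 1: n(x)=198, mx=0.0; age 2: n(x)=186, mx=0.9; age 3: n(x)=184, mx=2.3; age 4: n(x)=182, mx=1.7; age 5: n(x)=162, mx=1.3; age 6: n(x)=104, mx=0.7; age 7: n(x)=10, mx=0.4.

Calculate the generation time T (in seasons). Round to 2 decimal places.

lx = nx/n0 = nx/200: 1, 0.99, 0.93, 0.92, 0.91, 0.81, 0.52, 0.05
lx·mx: 0, 0, 0.837, 2.116, 1.547, 1.053, 0.364, 0.02 → R0 = 5.937
x·lx·mx: 0, 0, 1.674, 6.348, 6.188, 5.265, 2.184, 0.14 → Σ = 21.799
T = 21.799 / 5.937 = 3.67172… → 3.67

3.67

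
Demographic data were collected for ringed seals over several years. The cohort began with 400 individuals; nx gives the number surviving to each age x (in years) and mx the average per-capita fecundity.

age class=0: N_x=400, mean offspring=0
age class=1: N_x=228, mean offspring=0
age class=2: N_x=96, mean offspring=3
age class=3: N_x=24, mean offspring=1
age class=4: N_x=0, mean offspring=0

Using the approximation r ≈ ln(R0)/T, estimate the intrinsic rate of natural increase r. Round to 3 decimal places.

-0.120

lx = nx/n0 = nx/400: 1, 0.57, 0.24, 0.06, 0
R0 = Σ lx·mx = 0 + 0 + 0.72 + 0.06 + 0 = 0.78
Σ x·lx·mx = 1.62; T = 1.62/0.78 = 2.07692…
r ≈ ln(R0)/T = ln(0.78)/2.07692… = -0.11963… → -0.120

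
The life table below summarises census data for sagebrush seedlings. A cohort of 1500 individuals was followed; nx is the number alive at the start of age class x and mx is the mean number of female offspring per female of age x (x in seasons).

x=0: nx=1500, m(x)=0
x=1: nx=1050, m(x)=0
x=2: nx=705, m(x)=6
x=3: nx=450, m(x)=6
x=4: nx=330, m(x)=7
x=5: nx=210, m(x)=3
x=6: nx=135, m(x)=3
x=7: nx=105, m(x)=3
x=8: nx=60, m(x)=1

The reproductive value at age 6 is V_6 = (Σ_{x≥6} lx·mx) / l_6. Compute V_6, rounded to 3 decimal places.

5.778

lx = nx/n0 = nx/1500: 1, 0.7, 0.47, 0.3, 0.22, 0.14, 0.09, 0.07, 0.04
lx·mx for x ≥ 6: 0.27, 0.21, 0.04 → sum = 0.52
V_6 = 0.52 / l_6 = 0.52 / 0.09 = 5.777778… → 5.778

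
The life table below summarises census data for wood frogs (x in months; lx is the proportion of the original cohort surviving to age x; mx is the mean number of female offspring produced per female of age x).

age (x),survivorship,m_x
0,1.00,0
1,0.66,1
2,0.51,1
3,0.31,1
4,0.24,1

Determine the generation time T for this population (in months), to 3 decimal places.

2.076

lx·mx: 0, 0.66, 0.51, 0.31, 0.24 → R0 = 1.72
x·lx·mx: 0, 0.66, 1.02, 0.93, 0.96 → Σ = 3.57
T = 3.57 / 1.72 = 2.075581… → 2.076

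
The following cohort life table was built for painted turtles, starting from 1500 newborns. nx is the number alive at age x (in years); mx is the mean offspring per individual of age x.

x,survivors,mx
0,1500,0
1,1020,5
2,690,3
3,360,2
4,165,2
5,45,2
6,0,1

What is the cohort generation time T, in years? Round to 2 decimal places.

1.58

lx = nx/n0 = nx/1500: 1, 0.68, 0.46, 0.24, 0.11, 0.03, 0
lx·mx: 0, 3.4, 1.38, 0.48, 0.22, 0.06, 0 → R0 = 5.54
x·lx·mx: 0, 3.4, 2.76, 1.44, 0.88, 0.3, 0 → Σ = 8.78
T = 8.78 / 5.54 = 1.584838… → 1.58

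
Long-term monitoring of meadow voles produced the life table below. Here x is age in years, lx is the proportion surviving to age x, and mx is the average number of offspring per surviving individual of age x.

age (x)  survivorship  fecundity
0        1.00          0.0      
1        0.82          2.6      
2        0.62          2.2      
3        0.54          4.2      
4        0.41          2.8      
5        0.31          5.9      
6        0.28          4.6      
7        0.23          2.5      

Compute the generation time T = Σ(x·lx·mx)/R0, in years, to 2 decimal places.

lx·mx: 0, 2.132, 1.364, 2.268, 1.148, 1.829, 1.288, 0.575 → R0 = 10.604
x·lx·mx: 0, 2.132, 2.728, 6.804, 4.592, 9.145, 7.728, 4.025 → Σ = 37.154
T = 37.154 / 10.604 = 3.503772… → 3.50

3.50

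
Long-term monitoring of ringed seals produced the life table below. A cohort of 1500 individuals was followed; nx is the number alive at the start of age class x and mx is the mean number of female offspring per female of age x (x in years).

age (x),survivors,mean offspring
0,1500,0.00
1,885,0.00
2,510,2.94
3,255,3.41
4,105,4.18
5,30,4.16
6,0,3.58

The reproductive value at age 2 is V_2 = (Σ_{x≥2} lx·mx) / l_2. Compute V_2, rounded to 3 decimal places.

lx = nx/n0 = nx/1500: 1, 0.59, 0.34, 0.17, 0.07, 0.02, 0
lx·mx for x ≥ 2: 0.9996, 0.5797, 0.2926, 0.0832, 0 → sum = 1.9551
V_2 = 1.9551 / l_2 = 1.9551 / 0.34 = 5.750294… → 5.750

5.750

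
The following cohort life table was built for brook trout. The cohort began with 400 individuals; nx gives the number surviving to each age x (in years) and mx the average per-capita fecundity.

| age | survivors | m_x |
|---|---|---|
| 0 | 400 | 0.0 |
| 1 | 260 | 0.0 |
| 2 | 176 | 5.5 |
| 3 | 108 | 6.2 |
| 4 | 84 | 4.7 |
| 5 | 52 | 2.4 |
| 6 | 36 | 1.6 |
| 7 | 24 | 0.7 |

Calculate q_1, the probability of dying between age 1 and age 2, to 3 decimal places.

0.323

lx = nx/n0 = nx/400: 1, 0.65, 0.44, 0.27, 0.21, 0.13, 0.09, 0.06
q_1 = (l_1 − l_2) / l_1 = (0.65 − 0.44) / 0.65
     = 0.21 / 0.65 = 0.323077… → 0.323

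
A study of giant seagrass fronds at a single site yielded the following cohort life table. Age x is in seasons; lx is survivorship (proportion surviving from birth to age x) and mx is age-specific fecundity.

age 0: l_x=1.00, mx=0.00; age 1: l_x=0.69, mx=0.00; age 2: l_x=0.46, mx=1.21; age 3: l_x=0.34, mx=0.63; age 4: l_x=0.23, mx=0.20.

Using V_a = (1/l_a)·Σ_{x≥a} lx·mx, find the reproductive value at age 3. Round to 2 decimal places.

lx·mx for x ≥ 3: 0.2142, 0.046 → sum = 0.2602
V_3 = 0.2602 / l_3 = 0.2602 / 0.34 = 0.765294… → 0.77

0.77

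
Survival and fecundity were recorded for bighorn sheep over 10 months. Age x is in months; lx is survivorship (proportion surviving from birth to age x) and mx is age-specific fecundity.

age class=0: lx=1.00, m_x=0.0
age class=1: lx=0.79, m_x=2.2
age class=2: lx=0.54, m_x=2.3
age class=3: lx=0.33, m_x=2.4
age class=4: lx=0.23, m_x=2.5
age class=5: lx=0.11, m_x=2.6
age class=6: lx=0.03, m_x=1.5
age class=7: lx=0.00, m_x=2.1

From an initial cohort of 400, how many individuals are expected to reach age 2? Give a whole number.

216

Expected survivors = N0 · l_2 = 400 × 0.54 = 216 → 216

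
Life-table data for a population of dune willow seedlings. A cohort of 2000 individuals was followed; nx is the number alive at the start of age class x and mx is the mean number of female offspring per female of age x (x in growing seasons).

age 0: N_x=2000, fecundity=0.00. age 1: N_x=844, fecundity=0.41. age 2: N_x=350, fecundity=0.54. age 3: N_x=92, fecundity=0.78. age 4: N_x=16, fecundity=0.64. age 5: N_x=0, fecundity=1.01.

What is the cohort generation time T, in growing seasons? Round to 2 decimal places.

1.59

lx = nx/n0 = nx/2000: 1, 0.422, 0.175, 0.046, 0.008, 0
lx·mx: 0, 0.17302, 0.0945, 0.03588, 0.00512, 0 → R0 = 0.30852
x·lx·mx: 0, 0.17302, 0.189, 0.10764, 0.02048, 0 → Σ = 0.49014
T = 0.49014 / 0.30852 = 1.588681… → 1.59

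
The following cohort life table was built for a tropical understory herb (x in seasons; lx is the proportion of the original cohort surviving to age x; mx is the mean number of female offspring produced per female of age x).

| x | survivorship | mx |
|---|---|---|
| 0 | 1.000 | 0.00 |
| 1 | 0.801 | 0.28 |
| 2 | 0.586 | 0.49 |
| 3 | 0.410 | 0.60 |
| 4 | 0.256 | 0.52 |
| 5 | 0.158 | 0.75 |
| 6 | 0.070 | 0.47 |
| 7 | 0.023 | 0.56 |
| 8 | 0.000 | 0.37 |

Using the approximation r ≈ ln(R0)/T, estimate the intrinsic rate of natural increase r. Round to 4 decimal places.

0.0191

R0 = Σ lx·mx = 0 + 0.22428 + 0.28714 + 0.246 + 0.13312 + 0.1185 + 0.0329 + 0.01288 + 0 = 1.05482
Σ x·lx·mx = 2.9491; T = 2.9491/1.05482 = 2.79583…
r ≈ ln(R0)/T = ln(1.05482)/2.79583… = 0.019089… → 0.0191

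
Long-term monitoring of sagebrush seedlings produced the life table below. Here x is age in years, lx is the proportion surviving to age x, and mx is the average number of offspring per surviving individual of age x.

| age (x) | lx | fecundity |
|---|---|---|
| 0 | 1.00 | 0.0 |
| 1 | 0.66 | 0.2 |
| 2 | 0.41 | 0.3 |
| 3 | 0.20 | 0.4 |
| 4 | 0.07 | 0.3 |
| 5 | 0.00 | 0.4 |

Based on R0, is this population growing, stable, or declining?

declining

R0 = Σ lx·mx = 0 + 0.132 + 0.123 + 0.08 + 0.021 + 0 = 0.356
R0 < 1, so the population is declining.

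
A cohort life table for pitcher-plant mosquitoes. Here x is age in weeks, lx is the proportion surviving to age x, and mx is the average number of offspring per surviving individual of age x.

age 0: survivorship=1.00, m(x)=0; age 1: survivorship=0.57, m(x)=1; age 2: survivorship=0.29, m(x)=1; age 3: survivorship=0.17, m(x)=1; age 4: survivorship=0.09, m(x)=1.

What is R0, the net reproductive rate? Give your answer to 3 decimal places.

lx·mx by age: 0, 0.57, 0.29, 0.17, 0.09
R0 = Σ lx·mx = 1.12 → 1.120

1.120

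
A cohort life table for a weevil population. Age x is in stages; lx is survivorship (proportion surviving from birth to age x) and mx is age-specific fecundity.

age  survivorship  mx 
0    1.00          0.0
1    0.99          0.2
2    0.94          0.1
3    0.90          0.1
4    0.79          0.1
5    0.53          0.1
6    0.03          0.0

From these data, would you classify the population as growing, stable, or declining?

declining

R0 = Σ lx·mx = 0 + 0.198 + 0.094 + 0.09 + 0.079 + 0.053 + 0 = 0.514
R0 < 1, so the population is declining.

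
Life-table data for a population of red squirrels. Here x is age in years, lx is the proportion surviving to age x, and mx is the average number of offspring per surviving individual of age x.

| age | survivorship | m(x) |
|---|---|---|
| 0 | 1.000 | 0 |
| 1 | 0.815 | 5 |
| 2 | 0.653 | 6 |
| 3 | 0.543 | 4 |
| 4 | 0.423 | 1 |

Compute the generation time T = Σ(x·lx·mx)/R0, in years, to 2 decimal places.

lx·mx: 0, 4.075, 3.918, 2.172, 0.423 → R0 = 10.588
x·lx·mx: 0, 4.075, 7.836, 6.516, 1.692 → Σ = 20.119
T = 20.119 / 10.588 = 1.90017… → 1.90

1.90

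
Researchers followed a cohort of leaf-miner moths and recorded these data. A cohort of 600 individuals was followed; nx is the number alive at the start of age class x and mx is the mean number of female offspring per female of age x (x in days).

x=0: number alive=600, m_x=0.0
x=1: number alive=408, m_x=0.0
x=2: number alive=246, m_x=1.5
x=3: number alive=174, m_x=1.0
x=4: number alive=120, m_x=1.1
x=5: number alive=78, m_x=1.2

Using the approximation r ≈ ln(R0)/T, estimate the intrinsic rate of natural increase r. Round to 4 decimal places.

0.0844

lx = nx/n0 = nx/600: 1, 0.68, 0.41, 0.29, 0.2, 0.13
R0 = Σ lx·mx = 0 + 0 + 0.615 + 0.29 + 0.22 + 0.156 = 1.281
Σ x·lx·mx = 3.76; T = 3.76/1.281 = 2.93521…
r ≈ ln(R0)/T = ln(1.281)/2.93521… = 0.084369… → 0.0844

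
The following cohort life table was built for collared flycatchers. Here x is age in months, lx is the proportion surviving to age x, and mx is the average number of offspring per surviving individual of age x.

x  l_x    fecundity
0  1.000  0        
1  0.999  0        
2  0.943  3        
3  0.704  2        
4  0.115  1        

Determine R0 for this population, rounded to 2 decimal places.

4.35

lx·mx by age: 0, 0, 2.829, 1.408, 0.115
R0 = Σ lx·mx = 4.352 → 4.35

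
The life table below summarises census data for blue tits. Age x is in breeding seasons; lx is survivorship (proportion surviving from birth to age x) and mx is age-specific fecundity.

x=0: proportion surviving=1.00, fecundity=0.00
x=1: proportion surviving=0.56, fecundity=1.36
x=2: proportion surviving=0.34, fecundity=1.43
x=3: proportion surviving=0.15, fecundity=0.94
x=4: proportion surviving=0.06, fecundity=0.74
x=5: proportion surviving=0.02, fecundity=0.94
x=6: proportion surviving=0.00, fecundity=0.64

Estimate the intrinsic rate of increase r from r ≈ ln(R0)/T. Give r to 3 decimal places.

0.223

R0 = Σ lx·mx = 0 + 0.7616 + 0.4862 + 0.141 + 0.0444 + 0.0188 + 0 = 1.452
Σ x·lx·mx = 2.4286; T = 2.4286/1.452 = 1.67259…
r ≈ ln(R0)/T = ln(1.452)/1.67259… = 0.22297… → 0.223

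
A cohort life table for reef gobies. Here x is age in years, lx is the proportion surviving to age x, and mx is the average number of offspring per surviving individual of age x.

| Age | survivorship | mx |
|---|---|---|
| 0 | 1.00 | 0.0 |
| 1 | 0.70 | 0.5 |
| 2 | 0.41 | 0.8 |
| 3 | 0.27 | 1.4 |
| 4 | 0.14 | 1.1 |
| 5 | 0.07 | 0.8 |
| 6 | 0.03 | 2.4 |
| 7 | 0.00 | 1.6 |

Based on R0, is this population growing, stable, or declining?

R0 = Σ lx·mx = 0 + 0.35 + 0.328 + 0.378 + 0.154 + 0.056 + 0.072 + 0 = 1.338
R0 > 1, so the population is growing.

growing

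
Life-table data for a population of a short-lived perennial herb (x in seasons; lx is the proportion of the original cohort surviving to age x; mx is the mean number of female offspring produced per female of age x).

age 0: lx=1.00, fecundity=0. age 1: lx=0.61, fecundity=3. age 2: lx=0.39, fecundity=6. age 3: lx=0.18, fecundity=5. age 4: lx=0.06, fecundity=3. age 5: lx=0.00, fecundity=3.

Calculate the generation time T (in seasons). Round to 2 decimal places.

lx·mx: 0, 1.83, 2.34, 0.9, 0.18, 0 → R0 = 5.25
x·lx·mx: 0, 1.83, 4.68, 2.7, 0.72, 0 → Σ = 9.93
T = 9.93 / 5.25 = 1.891429… → 1.89

1.89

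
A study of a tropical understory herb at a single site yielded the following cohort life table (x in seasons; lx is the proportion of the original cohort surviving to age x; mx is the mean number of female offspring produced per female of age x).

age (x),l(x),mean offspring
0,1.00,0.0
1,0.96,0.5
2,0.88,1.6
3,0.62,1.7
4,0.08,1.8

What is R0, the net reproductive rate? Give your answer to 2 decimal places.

lx·mx by age: 0, 0.48, 1.408, 1.054, 0.144
R0 = Σ lx·mx = 3.086 → 3.09

3.09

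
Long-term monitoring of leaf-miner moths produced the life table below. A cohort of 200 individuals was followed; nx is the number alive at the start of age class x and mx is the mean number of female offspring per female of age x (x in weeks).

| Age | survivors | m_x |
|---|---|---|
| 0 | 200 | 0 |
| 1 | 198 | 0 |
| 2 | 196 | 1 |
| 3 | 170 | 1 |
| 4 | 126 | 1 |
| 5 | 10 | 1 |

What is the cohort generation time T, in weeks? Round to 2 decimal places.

lx = nx/n0 = nx/200: 1, 0.99, 0.98, 0.85, 0.63, 0.05
lx·mx: 0, 0, 0.98, 0.85, 0.63, 0.05 → R0 = 2.51
x·lx·mx: 0, 0, 1.96, 2.55, 2.52, 0.25 → Σ = 7.28
T = 7.28 / 2.51 = 2.900398… → 2.90

2.90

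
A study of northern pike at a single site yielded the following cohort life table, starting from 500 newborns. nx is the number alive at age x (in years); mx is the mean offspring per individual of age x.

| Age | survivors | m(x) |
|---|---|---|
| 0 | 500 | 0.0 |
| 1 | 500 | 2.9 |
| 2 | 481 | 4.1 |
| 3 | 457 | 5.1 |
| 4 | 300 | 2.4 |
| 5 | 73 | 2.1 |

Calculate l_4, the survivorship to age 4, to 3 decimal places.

l_4 = n_4/n_0 = 300/500 = 0.6 → 0.600

0.600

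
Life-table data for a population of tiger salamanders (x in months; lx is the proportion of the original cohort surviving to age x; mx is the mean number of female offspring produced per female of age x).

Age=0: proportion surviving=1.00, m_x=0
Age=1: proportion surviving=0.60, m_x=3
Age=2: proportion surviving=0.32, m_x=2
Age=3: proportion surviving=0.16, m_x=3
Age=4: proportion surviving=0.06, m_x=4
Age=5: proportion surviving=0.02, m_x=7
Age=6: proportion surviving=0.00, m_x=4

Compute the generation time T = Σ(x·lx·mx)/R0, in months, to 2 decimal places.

1.87

lx·mx: 0, 1.8, 0.64, 0.48, 0.24, 0.14, 0 → R0 = 3.3
x·lx·mx: 0, 1.8, 1.28, 1.44, 0.96, 0.7, 0 → Σ = 6.18
T = 6.18 / 3.3 = 1.872727… → 1.87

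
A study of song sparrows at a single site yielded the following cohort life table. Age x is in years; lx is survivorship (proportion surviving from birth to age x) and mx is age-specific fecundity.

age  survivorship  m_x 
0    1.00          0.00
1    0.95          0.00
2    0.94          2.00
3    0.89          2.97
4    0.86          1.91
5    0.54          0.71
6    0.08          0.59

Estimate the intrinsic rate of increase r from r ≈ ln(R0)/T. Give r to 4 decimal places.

R0 = Σ lx·mx = 0 + 0 + 1.88 + 2.6433 + 1.6426 + 0.3834 + 0.0472 = 6.5965
Σ x·lx·mx = 20.4605; T = 20.4605/6.5965 = 3.10172…
r ≈ ln(R0)/T = ln(6.5965)/3.10172… = 0.608223… → 0.6082

0.6082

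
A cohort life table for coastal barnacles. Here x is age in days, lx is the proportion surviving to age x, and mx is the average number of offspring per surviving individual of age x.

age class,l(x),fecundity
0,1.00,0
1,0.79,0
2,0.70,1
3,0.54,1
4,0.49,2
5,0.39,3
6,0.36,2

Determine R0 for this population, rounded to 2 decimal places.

lx·mx by age: 0, 0, 0.7, 0.54, 0.98, 1.17, 0.72
R0 = Σ lx·mx = 4.11 → 4.11

4.11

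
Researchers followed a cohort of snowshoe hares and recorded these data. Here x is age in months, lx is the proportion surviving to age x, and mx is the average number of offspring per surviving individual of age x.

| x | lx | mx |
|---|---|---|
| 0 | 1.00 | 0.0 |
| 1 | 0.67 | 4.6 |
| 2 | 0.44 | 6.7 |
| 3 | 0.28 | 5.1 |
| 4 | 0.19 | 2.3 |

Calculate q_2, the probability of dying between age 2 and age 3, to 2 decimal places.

q_2 = (l_2 − l_3) / l_2 = (0.44 − 0.28) / 0.44
     = 0.16 / 0.44 = 0.363636… → 0.36

0.36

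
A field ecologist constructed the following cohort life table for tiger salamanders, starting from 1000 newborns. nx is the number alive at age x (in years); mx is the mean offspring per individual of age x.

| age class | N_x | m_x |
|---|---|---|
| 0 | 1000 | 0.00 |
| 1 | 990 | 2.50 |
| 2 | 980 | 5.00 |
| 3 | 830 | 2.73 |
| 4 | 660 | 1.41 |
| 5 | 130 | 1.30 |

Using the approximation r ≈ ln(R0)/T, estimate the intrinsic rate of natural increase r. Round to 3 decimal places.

lx = nx/n0 = nx/1000: 1, 0.99, 0.98, 0.83, 0.66, 0.13
R0 = Σ lx·mx = 0 + 2.475 + 4.9 + 2.2659 + 0.9306 + 0.169 = 10.7405
Σ x·lx·mx = 23.6401; T = 23.6401/10.7405 = 2.20102…
r ≈ ln(R0)/T = ln(10.7405)/2.20102… = 1.0786… → 1.079

1.079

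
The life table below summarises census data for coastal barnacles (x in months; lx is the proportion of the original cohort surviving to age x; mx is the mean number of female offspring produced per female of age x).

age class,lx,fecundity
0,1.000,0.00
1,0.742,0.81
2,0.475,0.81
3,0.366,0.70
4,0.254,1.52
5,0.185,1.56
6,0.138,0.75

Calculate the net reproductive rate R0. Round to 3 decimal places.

lx·mx by age: 0, 0.60102, 0.38475, 0.2562, 0.38608, 0.2886, 0.1035
R0 = Σ lx·mx = 2.02015 → 2.020

2.020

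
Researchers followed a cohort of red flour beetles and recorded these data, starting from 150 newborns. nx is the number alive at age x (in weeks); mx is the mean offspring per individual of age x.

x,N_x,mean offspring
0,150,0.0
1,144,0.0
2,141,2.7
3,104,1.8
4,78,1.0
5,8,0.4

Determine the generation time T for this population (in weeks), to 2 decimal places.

lx = nx/n0 = nx/150: 1, 0.96, 0.94, 0.69333…, 0.52, 0.05333…
lx·mx: 0, 0, 2.538, 1.248…, 0.52, 0.021333… → R0 = 4.327333…
x·lx·mx: 0, 0, 5.076, 3.744…, 2.08, 0.106667… → Σ = 11.006667…
T = 11.006667… / 4.327333… = 2.543522… → 2.54

2.54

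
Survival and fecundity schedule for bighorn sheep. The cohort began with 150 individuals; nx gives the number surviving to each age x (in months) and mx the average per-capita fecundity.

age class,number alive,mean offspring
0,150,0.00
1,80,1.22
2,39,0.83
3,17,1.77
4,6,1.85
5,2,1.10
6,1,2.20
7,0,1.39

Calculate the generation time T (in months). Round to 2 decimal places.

lx = nx/n0 = nx/150: 1, 0.53333…, 0.26, 0.11333…, 0.04, 0.01333…, 0.00667…, 0
lx·mx: 0, 0.650667…, 0.2158, 0.2006…, 0.074, 0.014667…, 0.014667…, 0 → R0 = 1.1704…
x·lx·mx: 0, 0.650667…, 0.4316, 0.6018…, 0.296, 0.073333…, 0.088…, 0 → Σ = 2.1414…
T = 2.1414… / 1.1704… = 1.829631… → 1.83

1.83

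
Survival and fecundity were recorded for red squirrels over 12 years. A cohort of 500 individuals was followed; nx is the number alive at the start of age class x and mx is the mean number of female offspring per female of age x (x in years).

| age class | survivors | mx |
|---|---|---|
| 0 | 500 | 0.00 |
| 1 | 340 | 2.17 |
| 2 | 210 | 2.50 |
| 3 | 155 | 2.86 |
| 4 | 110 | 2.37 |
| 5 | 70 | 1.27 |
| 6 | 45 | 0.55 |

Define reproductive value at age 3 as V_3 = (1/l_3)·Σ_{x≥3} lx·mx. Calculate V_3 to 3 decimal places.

5.275

lx = nx/n0 = nx/500: 1, 0.68, 0.42, 0.31, 0.22, 0.14, 0.09
lx·mx for x ≥ 3: 0.8866, 0.5214, 0.1778, 0.0495 → sum = 1.6353
V_3 = 1.6353 / l_3 = 1.6353 / 0.31 = 5.275161… → 5.275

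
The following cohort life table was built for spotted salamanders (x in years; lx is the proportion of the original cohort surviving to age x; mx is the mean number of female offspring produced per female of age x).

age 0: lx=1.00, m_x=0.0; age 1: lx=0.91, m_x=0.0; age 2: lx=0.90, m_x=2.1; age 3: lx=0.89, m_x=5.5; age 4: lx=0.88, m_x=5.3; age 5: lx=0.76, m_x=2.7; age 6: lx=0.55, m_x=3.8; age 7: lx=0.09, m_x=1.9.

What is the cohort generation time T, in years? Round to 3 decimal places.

3.878

lx·mx: 0, 0, 1.89, 4.895, 4.664, 2.052, 2.09, 0.171 → R0 = 15.762
x·lx·mx: 0, 0, 3.78, 14.685, 18.656, 10.26, 12.54, 1.197 → Σ = 61.118
T = 61.118 / 15.762 = 3.877554… → 3.878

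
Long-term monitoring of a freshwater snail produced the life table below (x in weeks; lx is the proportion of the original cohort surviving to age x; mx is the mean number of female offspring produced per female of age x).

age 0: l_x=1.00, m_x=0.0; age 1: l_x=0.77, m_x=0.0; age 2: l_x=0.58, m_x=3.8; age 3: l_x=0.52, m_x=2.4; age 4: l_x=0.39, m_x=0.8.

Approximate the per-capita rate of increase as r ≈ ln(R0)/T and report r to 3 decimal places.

0.531

R0 = Σ lx·mx = 0 + 0 + 2.204 + 1.248 + 0.312 = 3.764
Σ x·lx·mx = 9.4; T = 9.4/3.764 = 2.49734…
r ≈ ln(R0)/T = ln(3.764)/2.49734… = 0.53076… → 0.531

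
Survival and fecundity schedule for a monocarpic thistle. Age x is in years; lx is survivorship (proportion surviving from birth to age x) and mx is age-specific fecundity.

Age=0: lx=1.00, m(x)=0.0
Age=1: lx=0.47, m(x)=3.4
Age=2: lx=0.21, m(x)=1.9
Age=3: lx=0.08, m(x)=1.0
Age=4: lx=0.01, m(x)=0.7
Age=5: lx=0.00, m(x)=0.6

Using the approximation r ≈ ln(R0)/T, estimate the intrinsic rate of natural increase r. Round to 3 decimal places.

0.574

R0 = Σ lx·mx = 0 + 1.598 + 0.399 + 0.08 + 0.007 + 0 = 2.084
Σ x·lx·mx = 2.664; T = 2.664/2.084 = 1.27831…
r ≈ ln(R0)/T = ln(2.084)/1.27831… = 0.57442… → 0.574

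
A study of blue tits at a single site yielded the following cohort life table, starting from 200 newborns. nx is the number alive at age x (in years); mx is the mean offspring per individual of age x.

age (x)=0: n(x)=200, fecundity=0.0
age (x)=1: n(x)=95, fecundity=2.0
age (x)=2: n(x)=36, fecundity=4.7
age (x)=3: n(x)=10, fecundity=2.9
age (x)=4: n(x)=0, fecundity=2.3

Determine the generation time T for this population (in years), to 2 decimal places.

1.59

lx = nx/n0 = nx/200: 1, 0.475, 0.18, 0.05, 0
lx·mx: 0, 0.95, 0.846, 0.145, 0 → R0 = 1.941
x·lx·mx: 0, 0.95, 1.692, 0.435, 0 → Σ = 3.077
T = 3.077 / 1.941 = 1.585265… → 1.59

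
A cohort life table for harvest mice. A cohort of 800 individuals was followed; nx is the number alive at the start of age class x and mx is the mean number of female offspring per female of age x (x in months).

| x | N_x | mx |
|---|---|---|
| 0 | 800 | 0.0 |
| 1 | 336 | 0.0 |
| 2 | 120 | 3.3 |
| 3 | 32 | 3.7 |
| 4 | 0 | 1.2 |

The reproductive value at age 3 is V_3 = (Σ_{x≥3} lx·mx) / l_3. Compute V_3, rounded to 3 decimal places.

lx = nx/n0 = nx/800: 1, 0.42, 0.15, 0.04, 0
lx·mx for x ≥ 3: 0.148, 0 → sum = 0.148
V_3 = 0.148 / l_3 = 0.148 / 0.04 = 3.7 → 3.700

3.700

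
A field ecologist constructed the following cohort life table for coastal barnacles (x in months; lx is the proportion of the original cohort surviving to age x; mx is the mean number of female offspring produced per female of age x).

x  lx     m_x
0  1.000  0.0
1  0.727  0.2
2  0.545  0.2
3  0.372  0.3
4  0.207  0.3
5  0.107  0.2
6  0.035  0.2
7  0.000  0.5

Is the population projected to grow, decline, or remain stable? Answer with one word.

R0 = Σ lx·mx = 0 + 0.1454 + 0.109 + 0.1116 + 0.0621 + 0.0214 + 0.007 + 0 = 0.4565
R0 < 1, so the population is declining.

declining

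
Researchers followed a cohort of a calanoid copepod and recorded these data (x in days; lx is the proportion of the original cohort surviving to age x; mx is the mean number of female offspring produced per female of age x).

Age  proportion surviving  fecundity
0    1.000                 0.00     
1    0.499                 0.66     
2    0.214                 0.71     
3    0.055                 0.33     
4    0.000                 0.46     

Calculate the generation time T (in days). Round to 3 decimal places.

lx·mx: 0, 0.32934, 0.15194, 0.01815, 0 → R0 = 0.49943
x·lx·mx: 0, 0.32934, 0.30388, 0.05445, 0 → Σ = 0.68767
T = 0.68767 / 0.49943 = 1.37691… → 1.377

1.377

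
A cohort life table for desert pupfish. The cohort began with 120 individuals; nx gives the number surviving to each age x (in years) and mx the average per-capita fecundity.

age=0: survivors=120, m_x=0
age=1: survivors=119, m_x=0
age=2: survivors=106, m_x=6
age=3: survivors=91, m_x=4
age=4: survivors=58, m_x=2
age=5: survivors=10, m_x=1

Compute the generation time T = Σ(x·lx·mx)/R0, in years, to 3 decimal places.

2.556

lx = nx/n0 = nx/120: 1, 0.99167…, 0.88333…, 0.75833…, 0.48333…, 0.08333…
lx·mx: 0, 0, 5.3…, 3.033333…, 0.966667…, 0.083333… → R0 = 9.383333…
x·lx·mx: 0, 0, 10.6…, 9.1…, 3.866667…, 0.416667… → Σ = 23.983333…
T = 23.983333… / 9.383333… = 2.55595… → 2.556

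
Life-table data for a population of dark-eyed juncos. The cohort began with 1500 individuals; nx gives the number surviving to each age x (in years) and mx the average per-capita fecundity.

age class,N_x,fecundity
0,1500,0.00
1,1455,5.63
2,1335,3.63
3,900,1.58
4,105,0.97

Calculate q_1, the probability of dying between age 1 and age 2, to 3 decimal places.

lx = nx/n0 = nx/1500: 1, 0.97, 0.89, 0.6, 0.07
q_1 = (l_1 − l_2) / l_1 = (0.97 − 0.89) / 0.97
     = 0.08 / 0.97 = 0.082474… → 0.082

0.082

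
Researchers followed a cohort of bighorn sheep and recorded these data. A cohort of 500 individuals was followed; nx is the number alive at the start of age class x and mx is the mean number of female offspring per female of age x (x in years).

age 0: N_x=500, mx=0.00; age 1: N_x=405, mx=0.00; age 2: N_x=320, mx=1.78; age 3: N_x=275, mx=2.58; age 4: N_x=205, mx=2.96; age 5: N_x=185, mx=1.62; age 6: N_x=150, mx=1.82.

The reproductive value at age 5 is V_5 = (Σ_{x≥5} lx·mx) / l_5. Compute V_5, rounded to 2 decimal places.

3.10

lx = nx/n0 = nx/500: 1, 0.81, 0.64, 0.55, 0.41, 0.37, 0.3
lx·mx for x ≥ 5: 0.5994, 0.546 → sum = 1.1454
V_5 = 1.1454 / l_5 = 1.1454 / 0.37 = 3.095676… → 3.10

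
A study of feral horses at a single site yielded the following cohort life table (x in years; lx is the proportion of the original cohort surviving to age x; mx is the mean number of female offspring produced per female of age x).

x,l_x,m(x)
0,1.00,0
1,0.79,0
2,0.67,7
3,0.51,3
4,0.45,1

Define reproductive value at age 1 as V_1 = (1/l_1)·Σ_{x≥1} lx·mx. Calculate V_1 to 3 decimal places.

lx·mx for x ≥ 1: 0, 4.69, 1.53, 0.45 → sum = 6.67
V_1 = 6.67 / l_1 = 6.67 / 0.79 = 8.443038… → 8.443

8.443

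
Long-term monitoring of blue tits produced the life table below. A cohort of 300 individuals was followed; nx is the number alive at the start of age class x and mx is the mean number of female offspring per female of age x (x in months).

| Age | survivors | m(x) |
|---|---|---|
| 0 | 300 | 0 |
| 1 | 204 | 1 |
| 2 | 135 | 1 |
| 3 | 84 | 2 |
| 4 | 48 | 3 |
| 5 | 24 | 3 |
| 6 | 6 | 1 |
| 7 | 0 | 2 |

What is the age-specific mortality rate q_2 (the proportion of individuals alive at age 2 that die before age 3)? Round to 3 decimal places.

0.378

lx = nx/n0 = nx/300: 1, 0.68, 0.45, 0.28, 0.16, 0.08, 0.02, 0
q_2 = (l_2 − l_3) / l_2 = (0.45 − 0.28) / 0.45
     = 0.17 / 0.45 = 0.377778… → 0.378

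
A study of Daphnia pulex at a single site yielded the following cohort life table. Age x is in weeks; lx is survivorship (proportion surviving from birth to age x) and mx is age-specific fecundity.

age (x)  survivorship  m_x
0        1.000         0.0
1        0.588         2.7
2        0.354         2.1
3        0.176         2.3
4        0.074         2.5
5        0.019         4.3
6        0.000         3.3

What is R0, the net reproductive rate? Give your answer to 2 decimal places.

3.00

lx·mx by age: 0, 1.5876, 0.7434, 0.4048, 0.185, 0.0817, 0
R0 = Σ lx·mx = 3.0025 → 3.00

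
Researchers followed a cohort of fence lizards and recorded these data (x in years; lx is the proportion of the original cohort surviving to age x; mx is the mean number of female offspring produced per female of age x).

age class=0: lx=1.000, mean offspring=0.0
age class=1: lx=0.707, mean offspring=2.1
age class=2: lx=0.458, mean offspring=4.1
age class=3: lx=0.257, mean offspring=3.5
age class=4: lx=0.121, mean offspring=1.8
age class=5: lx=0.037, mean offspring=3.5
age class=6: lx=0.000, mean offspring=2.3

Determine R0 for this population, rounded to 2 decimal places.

lx·mx by age: 0, 1.4847, 1.8778, 0.8995, 0.2178, 0.1295, 0
R0 = Σ lx·mx = 4.6093 → 4.61

4.61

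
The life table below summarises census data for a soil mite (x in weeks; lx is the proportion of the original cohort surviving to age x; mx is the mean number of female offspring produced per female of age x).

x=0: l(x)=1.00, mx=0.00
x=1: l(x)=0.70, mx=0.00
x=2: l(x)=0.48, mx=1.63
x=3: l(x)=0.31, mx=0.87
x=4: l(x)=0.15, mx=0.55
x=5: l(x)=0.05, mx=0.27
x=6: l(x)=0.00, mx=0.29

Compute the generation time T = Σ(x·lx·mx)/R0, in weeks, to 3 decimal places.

lx·mx: 0, 0, 0.7824, 0.2697, 0.0825, 0.0135, 0 → R0 = 1.1481
x·lx·mx: 0, 0, 1.5648, 0.8091, 0.33, 0.0675, 0 → Σ = 2.7714
T = 2.7714 / 1.1481 = 2.413901… → 2.414

2.414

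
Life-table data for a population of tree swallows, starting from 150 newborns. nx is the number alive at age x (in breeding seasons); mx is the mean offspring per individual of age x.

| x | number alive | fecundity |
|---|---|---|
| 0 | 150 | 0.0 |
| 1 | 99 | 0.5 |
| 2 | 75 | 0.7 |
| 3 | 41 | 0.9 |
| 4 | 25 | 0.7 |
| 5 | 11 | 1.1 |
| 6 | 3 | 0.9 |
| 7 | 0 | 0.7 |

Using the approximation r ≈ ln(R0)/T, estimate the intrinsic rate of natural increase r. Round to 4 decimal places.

lx = nx/n0 = nx/150: 1, 0.66, 0.5, 0.27333…, 0.16667…, 0.07333…, 0.02, 0
R0 = Σ lx·mx = 0 + 0.33 + 0.35 + 0.246… + 0.11667… + 0.08067… + 0.018 + 0 = 1.141333…
Σ x·lx·mx = 2.746…; T = 2.746…/1.141333… = 2.40596…
r ≈ ln(R0)/T = ln(1.141333…)/2.40596… = 0.054946… → 0.0549

0.0549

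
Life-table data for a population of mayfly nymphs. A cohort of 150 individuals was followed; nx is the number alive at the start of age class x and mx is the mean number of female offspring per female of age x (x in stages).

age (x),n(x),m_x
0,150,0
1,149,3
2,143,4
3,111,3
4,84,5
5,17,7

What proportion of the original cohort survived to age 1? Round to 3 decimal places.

0.993

l_1 = n_1/n_0 = 149/150 = 0.993333… → 0.993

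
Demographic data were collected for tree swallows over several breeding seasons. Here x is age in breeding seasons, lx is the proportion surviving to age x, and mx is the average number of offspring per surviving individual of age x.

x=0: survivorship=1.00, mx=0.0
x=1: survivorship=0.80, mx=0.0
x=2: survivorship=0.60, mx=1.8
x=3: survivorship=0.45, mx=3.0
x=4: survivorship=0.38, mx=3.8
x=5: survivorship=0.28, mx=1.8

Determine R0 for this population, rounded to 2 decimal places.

lx·mx by age: 0, 0, 1.08, 1.35, 1.444, 0.504
R0 = Σ lx·mx = 4.378 → 4.38

4.38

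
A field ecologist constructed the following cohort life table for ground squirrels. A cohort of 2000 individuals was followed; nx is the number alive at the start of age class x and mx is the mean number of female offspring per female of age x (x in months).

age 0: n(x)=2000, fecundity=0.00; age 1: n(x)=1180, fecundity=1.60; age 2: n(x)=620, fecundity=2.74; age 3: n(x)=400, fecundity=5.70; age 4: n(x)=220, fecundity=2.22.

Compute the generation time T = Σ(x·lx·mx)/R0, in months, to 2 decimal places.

lx = nx/n0 = nx/2000: 1, 0.59, 0.31, 0.2, 0.11
lx·mx: 0, 0.944, 0.8494, 1.14, 0.2442 → R0 = 3.1776
x·lx·mx: 0, 0.944, 1.6988, 3.42, 0.9768 → Σ = 7.0396
T = 7.0396 / 3.1776 = 2.215383… → 2.22

2.22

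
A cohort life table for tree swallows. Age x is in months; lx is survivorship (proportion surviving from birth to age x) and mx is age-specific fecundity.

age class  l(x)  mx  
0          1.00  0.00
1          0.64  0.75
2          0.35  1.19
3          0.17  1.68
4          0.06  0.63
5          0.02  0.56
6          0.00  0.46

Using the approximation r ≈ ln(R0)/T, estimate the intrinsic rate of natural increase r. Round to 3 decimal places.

0.108

R0 = Σ lx·mx = 0 + 0.48 + 0.4165 + 0.2856 + 0.0378 + 0.0112 + 0 = 1.2311
Σ x·lx·mx = 2.377; T = 2.377/1.2311 = 1.93079…
r ≈ ln(R0)/T = ln(1.2311)/1.93079… = 0.10768… → 0.108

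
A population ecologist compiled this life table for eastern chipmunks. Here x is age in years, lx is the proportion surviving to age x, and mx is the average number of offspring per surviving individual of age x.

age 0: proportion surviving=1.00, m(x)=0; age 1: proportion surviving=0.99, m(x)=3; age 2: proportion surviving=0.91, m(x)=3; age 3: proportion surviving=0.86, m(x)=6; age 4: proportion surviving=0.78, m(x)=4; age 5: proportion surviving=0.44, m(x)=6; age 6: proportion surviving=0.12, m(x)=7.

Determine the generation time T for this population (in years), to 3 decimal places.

3.129

lx·mx: 0, 2.97, 2.73, 5.16, 3.12, 2.64, 0.84 → R0 = 17.46
x·lx·mx: 0, 2.97, 5.46, 15.48, 12.48, 13.2, 5.04 → Σ = 54.63
T = 54.63 / 17.46 = 3.128866… → 3.129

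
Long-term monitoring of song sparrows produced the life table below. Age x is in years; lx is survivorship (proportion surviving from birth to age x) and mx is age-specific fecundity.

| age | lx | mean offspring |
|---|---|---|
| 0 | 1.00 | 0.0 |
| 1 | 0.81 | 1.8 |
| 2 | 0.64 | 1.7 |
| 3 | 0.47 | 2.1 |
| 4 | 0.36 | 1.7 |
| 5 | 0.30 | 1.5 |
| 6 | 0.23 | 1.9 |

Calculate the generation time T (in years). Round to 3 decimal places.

2.765

lx·mx: 0, 1.458, 1.088, 0.987, 0.612, 0.45, 0.437 → R0 = 5.032
x·lx·mx: 0, 1.458, 2.176, 2.961, 2.448, 2.25, 2.622 → Σ = 13.915
T = 13.915 / 5.032 = 2.765302… → 2.765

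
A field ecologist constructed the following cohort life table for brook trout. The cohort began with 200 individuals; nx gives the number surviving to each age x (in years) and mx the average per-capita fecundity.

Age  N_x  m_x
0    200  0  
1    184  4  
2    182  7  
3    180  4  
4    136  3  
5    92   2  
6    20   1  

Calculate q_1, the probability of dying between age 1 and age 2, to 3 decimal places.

lx = nx/n0 = nx/200: 1, 0.92, 0.91, 0.9, 0.68, 0.46, 0.1
q_1 = (l_1 − l_2) / l_1 = (0.92 − 0.91) / 0.92
     = 0.01 / 0.92 = 0.01087… → 0.011

0.011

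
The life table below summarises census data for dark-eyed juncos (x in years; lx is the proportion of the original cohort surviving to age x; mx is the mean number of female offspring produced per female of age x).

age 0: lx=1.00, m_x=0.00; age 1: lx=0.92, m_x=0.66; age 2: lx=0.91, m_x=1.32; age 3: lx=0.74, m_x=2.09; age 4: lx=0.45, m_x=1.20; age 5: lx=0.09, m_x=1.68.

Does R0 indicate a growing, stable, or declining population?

R0 = Σ lx·mx = 0 + 0.6072 + 1.2012 + 1.5466 + 0.54 + 0.1512 = 4.0462
R0 > 1, so the population is growing.

growing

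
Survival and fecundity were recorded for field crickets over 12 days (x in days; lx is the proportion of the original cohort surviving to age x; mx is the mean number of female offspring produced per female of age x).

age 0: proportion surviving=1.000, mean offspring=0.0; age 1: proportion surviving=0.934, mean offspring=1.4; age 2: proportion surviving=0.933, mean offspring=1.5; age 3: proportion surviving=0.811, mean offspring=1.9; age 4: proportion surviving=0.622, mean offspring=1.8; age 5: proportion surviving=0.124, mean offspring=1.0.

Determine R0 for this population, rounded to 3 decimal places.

lx·mx by age: 0, 1.3076, 1.3995, 1.5409, 1.1196, 0.124
R0 = Σ lx·mx = 5.4916 → 5.492

5.492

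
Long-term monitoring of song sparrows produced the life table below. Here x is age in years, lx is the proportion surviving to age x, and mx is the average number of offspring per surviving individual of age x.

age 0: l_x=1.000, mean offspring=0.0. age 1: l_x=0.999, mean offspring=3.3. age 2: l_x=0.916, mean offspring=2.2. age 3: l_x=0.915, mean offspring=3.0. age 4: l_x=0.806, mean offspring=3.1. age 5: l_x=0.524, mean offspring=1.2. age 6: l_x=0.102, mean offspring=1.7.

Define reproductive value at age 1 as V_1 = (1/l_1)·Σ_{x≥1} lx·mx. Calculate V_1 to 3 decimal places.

lx·mx for x ≥ 1: 3.2967, 2.0152, 2.745, 2.4986, 0.6288, 0.1734 → sum = 11.3577
V_1 = 11.3577 / l_1 = 11.3577 / 0.999 = 11.369069… → 11.369

11.369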